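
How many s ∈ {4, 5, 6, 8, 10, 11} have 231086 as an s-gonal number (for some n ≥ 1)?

1

s = 4: P(4, 480) = 230400 and P(4, 481) = 231361; 231086 is not s-gonal.
s = 5: P(5, 392) = 230300 and P(5, 393) = 231477; 231086 is not s-gonal.
s = 6: P(6, 340) = 230860 and P(6, 341) = 232221; 231086 is not s-gonal.
s = 8: P(8, 277) = 229633 and P(8, 278) = 231296; 231086 is not s-gonal.
s = 10: P(10, 240) = 229680 and P(10, 241) = 231601; 231086 is not s-gonal.
s = 11: P(11, 227) = 231086. ✓
Hits: s ∈ {11} → 1.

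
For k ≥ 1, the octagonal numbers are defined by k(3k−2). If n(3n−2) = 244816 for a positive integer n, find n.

Set n(3n−2) = 244816, giving 3n² − 2n − 244816 = 0.
So n = (2 + 1714) / 6 = 1716/6 = 286.
Check: 286·(3·286 − 2) = 244816. ✓

286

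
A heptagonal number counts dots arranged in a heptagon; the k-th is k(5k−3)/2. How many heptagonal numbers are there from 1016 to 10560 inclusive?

The n-th heptagonal number is n(5n−3)/2.
Smallest index with value ≥ 1016: n = 21 (giving 1071).
Largest index with value ≤ 10560: n = 65 (giving 10465).
Indices 21 through 65: 45 terms.

45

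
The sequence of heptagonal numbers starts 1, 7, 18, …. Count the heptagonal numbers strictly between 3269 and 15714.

43

The n-th heptagonal number is n(5n−3)/2.
Smallest index with value > 3269: n = 37 (giving 3367).
Largest index with value < 15714: n = 79 (giving 15484).
Indices 37 through 79: 43 terms.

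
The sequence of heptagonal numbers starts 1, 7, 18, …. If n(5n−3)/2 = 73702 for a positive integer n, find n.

Set n(5n−3)/2 = 73702, giving 5n² − 3n − 147404 = 0.
The discriminant is 9 + 40·73702 = 2948089, and √2948089 = 1717.
So n = (3 + 1717) / 10 = 1720/10 = 172.

172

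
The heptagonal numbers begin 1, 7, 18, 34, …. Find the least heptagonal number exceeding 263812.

265201

Solve n(5n−3)/2 > 263812 for integer n.
The largest n with value ≤ 263812 is 325 (since 263575 ≤ 263812 < 265201), so the first above is n = 326, value 265201.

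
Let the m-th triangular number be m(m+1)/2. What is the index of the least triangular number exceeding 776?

39

Solve n(n+1)/2 > 776 for integer n.
The largest n with value ≤ 776 is 38 (since 741 ≤ 776 < 780), so the first above is n = 39, value 780.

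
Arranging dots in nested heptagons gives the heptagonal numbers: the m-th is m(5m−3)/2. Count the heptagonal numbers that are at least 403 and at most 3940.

28

The n-th heptagonal number is n(5n−3)/2.
Smallest index with value ≥ 403: n = 13 (giving 403).
Largest index with value ≤ 3940: n = 40 (giving 3940).
Indices 13 through 40: 28 terms.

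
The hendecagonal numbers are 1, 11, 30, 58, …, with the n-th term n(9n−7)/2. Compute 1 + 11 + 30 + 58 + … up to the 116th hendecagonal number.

2347956

Σ i(9i−7)/2 = (9Σi² − 7Σi) / 2 over i = 1..116.
Σi = 6786 and Σi² = 527046.
(9·527046 − 7·6786) / 2 = 4695912/2 = 2347956.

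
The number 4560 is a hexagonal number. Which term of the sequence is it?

Set n(2n−1) = 4560, giving 2n² − n − 4560 = 0.
The discriminant is 1 + 8·4560 = 36481, and √36481 = 191.
So n = (1 + 191) / 4 = 192/4 = 48.

48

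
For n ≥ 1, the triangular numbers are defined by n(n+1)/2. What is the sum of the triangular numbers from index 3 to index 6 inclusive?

Σ i(i+1)/2 = (Σi² + Σi) / 2 over i = 3..6.
Σi = 21 − 3 = 18 and Σi² = 91 − 5 = 86.
(1·86 + 1·18) / 2 = 104/2 = 52.

52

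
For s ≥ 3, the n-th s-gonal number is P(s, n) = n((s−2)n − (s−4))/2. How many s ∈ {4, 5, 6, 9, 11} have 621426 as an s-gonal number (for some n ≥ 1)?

s = 4: P(4, 788) = 620944 and P(4, 789) = 622521; 621426 is not s-gonal.
s = 5: P(5, 643) = 619852 and P(5, 644) = 621782; 621426 is not s-gonal.
s = 6: P(6, 557) = 619941 and P(6, 558) = 622170; 621426 is not s-gonal.
s = 9: P(9, 421) = 619291 and P(9, 422) = 622239; 621426 is not s-gonal.
s = 11: P(11, 372) = 621426. ✓
Hits: s ∈ {11} → 1.

1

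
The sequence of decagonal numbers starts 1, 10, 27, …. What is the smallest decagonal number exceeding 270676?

Solve n(4n−3) > 270676 for integer n.
The largest n with value ≤ 270676 is 260 (since 269620 ≤ 270676 < 271701), so the first above is n = 261, value 271701.

271701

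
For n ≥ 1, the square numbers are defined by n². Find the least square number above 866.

Solve n² > 866 for integer n.
The largest n with value ≤ 866 is 29 (since 841 ≤ 866 < 900), so the first above is n = 30, value 900.

900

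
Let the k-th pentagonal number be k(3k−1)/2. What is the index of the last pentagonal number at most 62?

6

Solve n(3n−1)/2 ≤ 62 for integer n.
n = 6 gives 51 ≤ 62, while n = 7 gives 70 > 62; so the answer is index 6.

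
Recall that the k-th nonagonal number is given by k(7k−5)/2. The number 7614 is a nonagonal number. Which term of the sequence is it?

Set n(7n−5)/2 = 7614, giving 7n² − 5n − 15228 = 0.
The discriminant is 25 + 56·7614 = 426409, and √426409 = 653.
So n = (5 + 653) / 14 = 658/14 = 47.
Check: 47·(7·47 − 5)/2 = 7614. ✓

47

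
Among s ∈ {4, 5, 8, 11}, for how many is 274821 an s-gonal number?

s = 4: P(4, 524) = 274576 and P(4, 525) = 275625; 274821 is not s-gonal.
s = 5: P(5, 428) = 274562 and P(5, 429) = 275847; 274821 is not s-gonal.
s = 8: P(8, 303) = 274821. ✓
s = 11: P(11, 247) = 273676 and P(11, 248) = 275900; 274821 is not s-gonal.
Hits: s ∈ {8} → 1.

1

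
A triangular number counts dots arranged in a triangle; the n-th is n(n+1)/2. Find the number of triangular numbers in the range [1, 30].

7

The n-th triangular number is n(n+1)/2.
Smallest index with value ≥ 1: n = 1 (giving 1).
Largest index with value ≤ 30: n = 7 (giving 28).
Indices 1 through 7: 7 terms.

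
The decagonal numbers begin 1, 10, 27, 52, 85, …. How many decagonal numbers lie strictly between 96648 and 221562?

The n-th decagonal number is n(4n−3).
Smallest index with value > 96648: n = 156 (giving 96876).
Largest index with value < 221562: n = 235 (giving 220195).
Indices 156 through 235: 80 terms.

80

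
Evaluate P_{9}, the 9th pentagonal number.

9·(3·9 − 1)/2 = 9·26/2 = 9·13 = 117.

117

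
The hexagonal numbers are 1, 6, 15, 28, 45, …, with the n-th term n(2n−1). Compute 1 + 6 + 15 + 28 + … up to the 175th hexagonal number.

3588200

Σ i(2i−1) = 2Σi² − Σi over i = 1..175.
Σi = 15400 and Σi² = 1801800.
2·1801800 − 1·15400 = 3588200.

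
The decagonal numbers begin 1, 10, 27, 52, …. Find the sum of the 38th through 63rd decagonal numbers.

Σ i(4i−3) = 4Σi² − 3Σi over i = 38..63.
Σi = 2016 − 703 = 1313 and Σi² = 85344 − 17575 = 67769.
4·67769 − 3·1313 = 267137.

267137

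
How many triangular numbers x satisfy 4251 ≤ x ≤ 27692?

143

The n-th triangular number is n(n+1)/2.
Smallest index with value ≥ 4251: n = 92 (giving 4278).
Largest index with value ≤ 27692: n = 234 (giving 27495).
Indices 92 through 234: 143 terms.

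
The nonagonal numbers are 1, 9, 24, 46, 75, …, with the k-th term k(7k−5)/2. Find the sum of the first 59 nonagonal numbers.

241310

Σ i(7i−5)/2 = (7Σi² − 5Σi) / 2 over i = 1..59.
Σi = 1770 and Σi² = 70210.
(7·70210 − 5·1770) / 2 = 482620/2 = 241310.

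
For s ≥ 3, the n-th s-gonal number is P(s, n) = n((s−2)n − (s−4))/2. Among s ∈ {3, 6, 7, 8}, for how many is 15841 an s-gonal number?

1

s = 3: P(3, 177) = 15753 and P(3, 178) = 15931; 15841 is not s-gonal.
s = 6: P(6, 89) = 15753 and P(6, 90) = 16110; 15841 is not s-gonal.
s = 7: P(7, 79) = 15484 and P(7, 80) = 15880; 15841 is not s-gonal.
s = 8: P(8, 73) = 15841. ✓
Hits: s ∈ {8} → 1.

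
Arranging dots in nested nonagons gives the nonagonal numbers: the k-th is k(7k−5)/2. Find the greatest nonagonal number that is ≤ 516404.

515136

Solve n(7n−5)/2 ≤ 516404 for integer n.
n = 384 gives 515136 ≤ 516404, while n = 385 gives 517825 > 516404; so the answer is 515136.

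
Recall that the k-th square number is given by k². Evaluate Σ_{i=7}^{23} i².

4233

Σ_{i=7}^{23} i² = 4324 − 91 = 4233.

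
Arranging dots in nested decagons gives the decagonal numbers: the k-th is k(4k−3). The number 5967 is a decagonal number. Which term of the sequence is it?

Set n(4n−3) = 5967, giving 4n² − 3n − 5967 = 0.
The discriminant is 9 + 16·5967 = 95481, and √95481 = 309.
So n = (3 + 309) / 8 = 312/8 = 39.

39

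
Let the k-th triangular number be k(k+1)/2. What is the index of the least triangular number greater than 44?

9

Solve n(n+1)/2 > 44 for integer n.
The largest n with value ≤ 44 is 8 (since 36 ≤ 44 < 45), so the first above is n = 9, value 45.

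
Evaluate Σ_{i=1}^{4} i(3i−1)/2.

40

Σ i(3i−1)/2 = (3Σi² − Σi) / 2 over i = 1..4.
Σi = 10 and Σi² = 30.
(3·30 − 1·10) / 2 = 80/2 = 40.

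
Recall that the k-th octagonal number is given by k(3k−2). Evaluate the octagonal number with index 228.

155496

228·(3·228 − 2) = 228·682 = 155496.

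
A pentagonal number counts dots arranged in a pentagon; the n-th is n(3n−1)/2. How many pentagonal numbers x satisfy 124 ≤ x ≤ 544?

10

The n-th pentagonal number is n(3n−1)/2.
Smallest index with value ≥ 124: n = 10 (giving 145).
Largest index with value ≤ 544: n = 19 (giving 532).
Indices 10 through 19: 10 terms.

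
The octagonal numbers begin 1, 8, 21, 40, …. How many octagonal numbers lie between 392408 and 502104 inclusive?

The n-th octagonal number is n(3n−2).
Smallest index with value ≥ 392408: n = 362 (giving 392408).
Largest index with value ≤ 502104: n = 409 (giving 501025).
Indices 362 through 409: 48 terms.

48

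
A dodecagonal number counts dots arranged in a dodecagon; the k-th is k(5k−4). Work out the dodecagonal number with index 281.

281·(5·281 − 4) = 281·1401 = 393681.

393681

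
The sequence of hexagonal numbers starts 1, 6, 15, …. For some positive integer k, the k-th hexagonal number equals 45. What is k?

Set n(2n−1) = 45, giving 2n² − n − 45 = 0.
So n = (1 + 19) / 4 = 20/4 = 5.
Check: 5·(2·5 − 1) = 45. ✓

5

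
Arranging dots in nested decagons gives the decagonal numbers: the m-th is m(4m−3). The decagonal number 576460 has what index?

Set n(4n−3) = 576460, giving 4n² − 3n − 576460 = 0.
The discriminant is 9 + 16·576460 = 9223369, and √9223369 = 3037.
So n = (3 + 3037) / 8 = 3040/8 = 380.
Check: 380·(4·380 − 3) = 576460. ✓

380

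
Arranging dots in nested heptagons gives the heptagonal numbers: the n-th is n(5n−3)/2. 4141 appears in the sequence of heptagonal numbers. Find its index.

41

Set n(5n−3)/2 = 4141, giving 5n² − 3n − 8282 = 0.
So n = (3 + 407) / 10 = 410/10 = 41.
Check: 41·(5·41 − 3)/2 = 4141. ✓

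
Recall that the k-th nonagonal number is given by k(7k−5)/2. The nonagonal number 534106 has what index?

Set n(7n−5)/2 = 534106, giving 7n² − 5n − 1068212 = 0.
The discriminant is 25 + 56·534106 = 29909961, and √29909961 = 5469.
So n = (5 + 5469) / 14 = 5474/14 = 391.

391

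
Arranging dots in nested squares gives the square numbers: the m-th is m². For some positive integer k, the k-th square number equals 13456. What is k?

We need n² = 13456, so n = √13456 = 116.

116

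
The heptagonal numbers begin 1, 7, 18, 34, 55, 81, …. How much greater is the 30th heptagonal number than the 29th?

Consecutive heptagonal numbers differ by 5n − 4: here 5·30 − 4 = 146.

146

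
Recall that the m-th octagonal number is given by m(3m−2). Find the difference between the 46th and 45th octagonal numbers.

Consecutive octagonal numbers differ by 6n − 5: here 6·46 − 5 = 271.

271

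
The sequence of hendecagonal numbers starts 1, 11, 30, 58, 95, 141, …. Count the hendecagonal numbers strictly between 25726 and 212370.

141

The n-th hendecagonal number is n(9n−7)/2.
Smallest index with value > 25726: n = 77 (giving 26411).
Largest index with value < 212370: n = 217 (giving 211141).
Indices 77 through 217: 141 terms.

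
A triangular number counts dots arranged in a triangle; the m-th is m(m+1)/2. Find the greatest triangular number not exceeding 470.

Solve n(n+1)/2 ≤ 470 for integer n.
n = 30 gives 465 ≤ 470, while n = 31 gives 496 > 470; so the answer is 465.

465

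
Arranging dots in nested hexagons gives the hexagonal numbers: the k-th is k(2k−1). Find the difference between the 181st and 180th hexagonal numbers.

Consecutive hexagonal numbers differ by 4n − 3: here 4·181 − 3 = 721.

721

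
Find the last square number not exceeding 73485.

Solve n² ≤ 73485 for integer n.
n = 271 gives 73441 ≤ 73485, while n = 272 gives 73984 > 73485; so the answer is 73441.

73441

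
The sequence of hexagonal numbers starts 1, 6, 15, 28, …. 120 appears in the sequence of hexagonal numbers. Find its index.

Set n(2n−1) = 120, giving 2n² − n − 120 = 0.
The discriminant is 1 + 8·120 = 961, and √961 = 31.
So n = (1 + 31) / 4 = 32/4 = 8.

8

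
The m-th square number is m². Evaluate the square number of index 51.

2601

The 51st square number is n² with n = 51.
51² = 2601.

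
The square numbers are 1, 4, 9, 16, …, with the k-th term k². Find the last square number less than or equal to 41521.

41209

Solve n² ≤ 41521 for integer n.
n = 203 gives 41209 ≤ 41521, while n = 204 gives 41616 > 41521; so the answer is 41209.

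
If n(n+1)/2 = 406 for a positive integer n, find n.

Set n(n+1)/2 = 406, giving n² + n − 812 = 0.
The discriminant is 1 + 8·406 = 3249, and √3249 = 57.
So n = (-1 + 57) / 2 = 56/2 = 28.

28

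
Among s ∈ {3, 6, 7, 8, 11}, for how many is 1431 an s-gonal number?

s = 3: P(3, 53) = 1431. ✓
s = 6: P(6, 27) = 1431. ✓
s = 7: P(7, 24) = 1404 and P(7, 25) = 1525; 1431 is not s-gonal.
s = 8: P(8, 22) = 1408 and P(8, 23) = 1541; 1431 is not s-gonal.
s = 11: P(11, 18) = 1395 and P(11, 19) = 1558; 1431 is not s-gonal.
Hits: s ∈ {3, 6} → 2.

2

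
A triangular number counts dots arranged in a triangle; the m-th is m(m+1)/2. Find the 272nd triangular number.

37128

The 272nd triangular number is n(n+1)/2 with n = 272.
272·273/2 = 74256/2 = 37128.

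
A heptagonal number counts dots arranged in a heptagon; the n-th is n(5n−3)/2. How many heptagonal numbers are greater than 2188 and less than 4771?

The n-th heptagonal number is n(5n−3)/2.
Smallest index with value > 2188: n = 30 (giving 2205).
Largest index with value < 4771: n = 43 (giving 4558).
Indices 30 through 43: 14 terms.

14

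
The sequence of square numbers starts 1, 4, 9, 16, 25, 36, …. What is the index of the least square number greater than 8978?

95

Solve n² > 8978 for integer n.
The largest n with value ≤ 8978 is 94 (since 8836 ≤ 8978 < 9025), so the first above is n = 95, value 9025.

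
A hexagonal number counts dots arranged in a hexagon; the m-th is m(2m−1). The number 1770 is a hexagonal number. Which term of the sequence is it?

30

Set n(2n−1) = 1770, giving 2n² − n − 1770 = 0.
The discriminant is 1 + 8·1770 = 14161, and √14161 = 119.
So n = (1 + 119) / 4 = 120/4 = 30.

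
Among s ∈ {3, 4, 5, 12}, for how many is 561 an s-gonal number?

s = 3: P(3, 33) = 561. ✓
s = 4: P(4, 23) = 529 and P(4, 24) = 576; 561 is not s-gonal.
s = 5: P(5, 19) = 532 and P(5, 20) = 590; 561 is not s-gonal.
s = 12: P(12, 11) = 561. ✓
Hits: s ∈ {3, 12} → 2.

2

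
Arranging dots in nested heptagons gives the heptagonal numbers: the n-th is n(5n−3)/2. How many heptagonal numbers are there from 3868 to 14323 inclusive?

The n-th heptagonal number is n(5n−3)/2.
Smallest index with value ≥ 3868: n = 40 (giving 3940).
Largest index with value ≤ 14323: n = 75 (giving 13950).
Indices 40 through 75: 36 terms.

36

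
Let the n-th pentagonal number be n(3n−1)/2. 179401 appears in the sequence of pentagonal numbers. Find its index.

Set n(3n−1)/2 = 179401, giving 3n² − n − 358802 = 0.
The discriminant is 1 + 24·179401 = 4305625, and √4305625 = 2075.
So n = (1 + 2075) / 6 = 2076/6 = 346.

346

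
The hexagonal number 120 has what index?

8

Set n(2n−1) = 120, giving 2n² − n − 120 = 0.
The discriminant is 1 + 8·120 = 961, and √961 = 31.
So n = (1 + 31) / 4 = 32/4 = 8.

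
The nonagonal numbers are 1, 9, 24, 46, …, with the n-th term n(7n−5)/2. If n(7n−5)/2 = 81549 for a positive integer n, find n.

153

Set n(7n−5)/2 = 81549, giving 7n² − 5n − 163098 = 0.
The discriminant is 25 + 56·81549 = 4566769, and √4566769 = 2137.
So n = (5 + 2137) / 14 = 2142/14 = 153.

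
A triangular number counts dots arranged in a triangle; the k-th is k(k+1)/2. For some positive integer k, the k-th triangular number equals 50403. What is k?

317

Set n(n+1)/2 = 50403, giving n² + n − 100806 = 0.
The discriminant is 1 + 8·50403 = 403225, and √403225 = 635.
So n = (-1 + 635) / 2 = 634/2 = 317.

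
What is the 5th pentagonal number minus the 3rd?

23

5·(3·5 − 1)/2 = 35 and 3·(3·3 − 1)/2 = 12.
Difference: 35 − 12 = 23.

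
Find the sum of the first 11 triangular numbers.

286

Σ i(i+1)/2 = (Σi² + Σi) / 2 over i = 1..11.
Σi = 66 and Σi² = 506.
(1·506 + 1·66) / 2 = 572/2 = 286.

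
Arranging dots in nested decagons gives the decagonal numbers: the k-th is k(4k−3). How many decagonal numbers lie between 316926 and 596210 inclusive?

105

The n-th decagonal number is n(4n−3).
Smallest index with value ≥ 316926: n = 282 (giving 317250).
Largest index with value ≤ 596210: n = 386 (giving 594826).
Indices 282 through 386: 105 terms.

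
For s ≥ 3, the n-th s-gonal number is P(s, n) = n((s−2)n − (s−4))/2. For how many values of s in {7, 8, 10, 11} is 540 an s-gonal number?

s = 7: P(7, 15) = 540. ✓
s = 8: P(8, 13) = 481 and P(8, 14) = 560; 540 is not s-gonal.
s = 10: P(10, 12) = 540. ✓
s = 11: P(11, 11) = 506 and P(11, 12) = 606; 540 is not s-gonal.
Hits: s ∈ {7, 10} → 2.

2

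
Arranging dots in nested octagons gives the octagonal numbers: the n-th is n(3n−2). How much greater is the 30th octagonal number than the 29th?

175

Consecutive octagonal numbers differ by 6n − 5: here 6·30 − 5 = 175.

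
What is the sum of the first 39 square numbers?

20540

Σ_{i=1}^{39} i² = 39·40·79/6 = 20540.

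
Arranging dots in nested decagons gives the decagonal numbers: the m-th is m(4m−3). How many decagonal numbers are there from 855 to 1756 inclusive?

7

The n-th decagonal number is n(4n−3).
Smallest index with value ≥ 855: n = 15 (giving 855).
Largest index with value ≤ 1756: n = 21 (giving 1701).
Indices 15 through 21: 7 terms.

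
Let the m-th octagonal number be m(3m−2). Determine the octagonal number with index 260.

The 260th octagonal number is n(3n−2) with n = 260.
260·(3·260 − 2) = 260·778 = 202280.

202280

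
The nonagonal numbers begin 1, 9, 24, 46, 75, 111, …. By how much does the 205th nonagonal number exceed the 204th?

Consecutive nonagonal numbers differ by 7n − 6: here 7·205 − 6 = 1429.

1429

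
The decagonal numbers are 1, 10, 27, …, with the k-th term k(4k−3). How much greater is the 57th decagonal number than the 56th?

449

Consecutive decagonal numbers differ by 8n − 7: here 8·57 − 7 = 449.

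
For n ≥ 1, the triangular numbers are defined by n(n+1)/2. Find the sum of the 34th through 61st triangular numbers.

33166

Σ i(i+1)/2 = (Σi² + Σi) / 2 over i = 34..61.
Σi = 1891 − 561 = 1330 and Σi² = 77531 − 12529 = 65002.
(1·65002 + 1·1330) / 2 = 66332/2 = 33166.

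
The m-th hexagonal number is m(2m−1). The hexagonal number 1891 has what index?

31

Set n(2n−1) = 1891, giving 2n² − n − 1891 = 0.
So n = (1 + 123) / 4 = 124/4 = 31.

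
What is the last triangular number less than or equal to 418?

Solve n(n+1)/2 ≤ 418 for integer n.
n = 28 gives 406 ≤ 418, while n = 29 gives 435 > 418; so the answer is 406.

406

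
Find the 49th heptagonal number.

5929

The 49th heptagonal number is n(5n−3)/2 with n = 49.
49·(5·49 − 3)/2 = 49·242/2 = 49·121 = 5929.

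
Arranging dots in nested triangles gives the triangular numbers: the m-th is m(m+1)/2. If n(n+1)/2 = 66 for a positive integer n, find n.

Set n(n+1)/2 = 66, giving n² + n − 132 = 0.
The discriminant is 1 + 8·66 = 529, and √529 = 23.
So n = (-1 + 23) / 2 = 22/2 = 11.

11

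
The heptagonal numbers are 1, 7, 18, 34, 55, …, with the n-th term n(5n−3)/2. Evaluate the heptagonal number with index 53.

The 53rd heptagonal number is n(5n−3)/2 with n = 53.
53·(5·53 − 3)/2 = 53·262/2 = 53·131 = 6943.

6943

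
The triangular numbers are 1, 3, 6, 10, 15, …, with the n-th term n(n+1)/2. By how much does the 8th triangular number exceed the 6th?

8·9/2 = 36 and 6·7/2 = 21.
Difference: 36 − 21 = 15.

15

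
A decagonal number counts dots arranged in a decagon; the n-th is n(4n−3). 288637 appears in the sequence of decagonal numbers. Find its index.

269

Set n(4n−3) = 288637, giving 4n² − 3n − 288637 = 0.
The discriminant is 9 + 16·288637 = 4618201, and √4618201 = 2149.
So n = (3 + 2149) / 8 = 2152/8 = 269.
Check: 269·(4·269 − 3) = 288637. ✓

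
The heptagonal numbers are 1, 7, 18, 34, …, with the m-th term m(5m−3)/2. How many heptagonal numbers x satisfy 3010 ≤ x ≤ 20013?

55

The n-th heptagonal number is n(5n−3)/2.
Smallest index with value ≥ 3010: n = 35 (giving 3010).
Largest index with value ≤ 20013: n = 89 (giving 19669).
Indices 35 through 89: 55 terms.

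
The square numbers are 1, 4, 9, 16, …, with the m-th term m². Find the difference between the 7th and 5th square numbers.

7² = 49 and 5² = 25.
Difference: 49 − 25 = 24.

24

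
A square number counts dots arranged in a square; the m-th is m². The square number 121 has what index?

We need n² = 121, so n = √121 = 11.
Check: 11² = 121. ✓

11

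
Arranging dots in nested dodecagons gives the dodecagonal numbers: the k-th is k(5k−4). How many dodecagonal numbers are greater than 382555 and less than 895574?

146

The n-th dodecagonal number is n(5n−4).
Smallest index with value > 382555: n = 278 (giving 385308).
Largest index with value < 895574: n = 423 (giving 892953).
Indices 278 through 423: 146 terms.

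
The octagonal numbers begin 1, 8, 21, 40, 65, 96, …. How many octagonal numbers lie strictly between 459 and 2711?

18

The n-th octagonal number is n(3n−2).
Smallest index with value > 459: n = 13 (giving 481).
Largest index with value < 2711: n = 30 (giving 2640).
Indices 13 through 30: 18 terms.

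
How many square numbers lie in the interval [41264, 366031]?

The n-th square number is n².
Smallest index with value ≥ 41264: n = 204 (giving 41616).
Largest index with value ≤ 366031: n = 605 (giving 366025).
Indices 204 through 605: 402 terms.

402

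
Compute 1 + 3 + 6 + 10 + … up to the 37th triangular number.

Σ i(i+1)/2 = (Σi² + Σi) / 2 over i = 1..37.
Σi = 703 and Σi² = 17575.
(1·17575 + 1·703) / 2 = 18278/2 = 9139.

9139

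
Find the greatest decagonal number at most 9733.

9457

Solve n(4n−3) ≤ 9733 for integer n.
n = 49 gives 9457 ≤ 9733, while n = 50 gives 9850 > 9733; so the answer is 9457.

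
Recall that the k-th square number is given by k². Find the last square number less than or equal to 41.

Solve n² ≤ 41 for integer n.
n = 6 gives 36 ≤ 41, while n = 7 gives 49 > 41; so the answer is 36.

36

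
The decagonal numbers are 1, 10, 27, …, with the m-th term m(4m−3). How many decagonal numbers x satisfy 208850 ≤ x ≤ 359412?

72

The n-th decagonal number is n(4n−3).
Smallest index with value ≥ 208850: n = 229 (giving 209077).
Largest index with value ≤ 359412: n = 300 (giving 359100).
Indices 229 through 300: 72 terms.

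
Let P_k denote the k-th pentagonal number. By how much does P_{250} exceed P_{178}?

46188

250·(3·250 − 1)/2 = 93625 and 178·(3·178 − 1)/2 = 47437.
Difference: 93625 − 47437 = 46188.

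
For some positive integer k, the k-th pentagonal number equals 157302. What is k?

324

Set n(3n−1)/2 = 157302, giving 3n² − n − 314604 = 0.
The discriminant is 1 + 24·157302 = 3775249, and √3775249 = 1943.
So n = (1 + 1943) / 6 = 1944/6 = 324.
Check: 324·(3·324 − 1)/2 = 157302. ✓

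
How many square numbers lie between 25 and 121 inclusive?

7

The n-th square number is n².
Smallest index with value ≥ 25: n = 5 (giving 25).
Largest index with value ≤ 121: n = 11 (giving 121).
Indices 5 through 11: 7 terms.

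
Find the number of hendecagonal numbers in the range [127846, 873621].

The n-th hendecagonal number is n(9n−7)/2.
Smallest index with value ≥ 127846: n = 169 (giving 127933).
Largest index with value ≤ 873621: n = 441 (giving 873621).
Indices 169 through 441: 273 terms.

273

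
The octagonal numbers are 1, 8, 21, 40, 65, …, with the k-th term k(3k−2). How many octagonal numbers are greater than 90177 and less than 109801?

18

The n-th octagonal number is n(3n−2).
Smallest index with value > 90177: n = 174 (giving 90480).
Largest index with value < 109801: n = 191 (giving 109061).
Indices 174 through 191: 18 terms.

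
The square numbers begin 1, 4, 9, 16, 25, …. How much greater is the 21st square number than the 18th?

117

21² = 441 and 18² = 324.
Difference: 441 − 324 = 117.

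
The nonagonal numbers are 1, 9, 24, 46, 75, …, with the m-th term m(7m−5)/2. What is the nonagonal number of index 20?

1350

The 20th nonagonal number is n(7n−5)/2 with n = 20.
20·(7·20 − 5)/2 = 20·135/2 = 1350.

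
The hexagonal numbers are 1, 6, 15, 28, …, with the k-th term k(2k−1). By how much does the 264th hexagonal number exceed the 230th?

264·(2·264 − 1) = 139128 and 230·(2·230 − 1) = 105570.
Difference: 139128 − 105570 = 33558.

33558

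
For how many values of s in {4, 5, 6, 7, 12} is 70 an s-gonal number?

1

s = 4: P(4, 8) = 64 and P(4, 9) = 81; 70 is not s-gonal.
s = 5: P(5, 7) = 70. ✓
s = 6: P(6, 6) = 66 and P(6, 7) = 91; 70 is not s-gonal.
s = 7: P(7, 5) = 55 and P(7, 6) = 81; 70 is not s-gonal.
s = 12: P(12, 4) = 64 and P(12, 5) = 105; 70 is not s-gonal.
Hits: s ∈ {5} → 1.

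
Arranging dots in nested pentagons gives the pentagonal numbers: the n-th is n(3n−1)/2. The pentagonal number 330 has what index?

15

Set n(3n−1)/2 = 330, giving 3n² − n − 660 = 0.
The discriminant is 1 + 24·330 = 7921, and √7921 = 89.
So n = (1 + 89) / 6 = 90/6 = 15.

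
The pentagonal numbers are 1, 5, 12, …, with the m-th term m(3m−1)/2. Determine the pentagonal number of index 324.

157302

324·(3·324 − 1)/2 = 324·971/2 = 157302.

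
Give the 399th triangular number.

The 399th triangular number is n(n+1)/2 with n = 399.
399·400/2 = 159600/2 = 79800.

79800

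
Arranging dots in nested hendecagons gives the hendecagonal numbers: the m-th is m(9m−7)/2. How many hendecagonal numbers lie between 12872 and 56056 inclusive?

59

The n-th hendecagonal number is n(9n−7)/2.
Smallest index with value ≥ 12872: n = 54 (giving 12933).
Largest index with value ≤ 56056: n = 112 (giving 56056).
Indices 54 through 112: 59 terms.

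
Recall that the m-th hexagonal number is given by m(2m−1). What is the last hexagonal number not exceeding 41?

28

Solve n(2n−1) ≤ 41 for integer n.
n = 4 gives 28 ≤ 41, while n = 5 gives 45 > 41; so the answer is 28.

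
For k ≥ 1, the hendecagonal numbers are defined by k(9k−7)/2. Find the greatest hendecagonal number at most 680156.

Solve n(9n−7)/2 ≤ 680156 for integer n.
n = 389 gives 679583 ≤ 680156, while n = 390 gives 683085 > 680156; so the answer is 679583.

679583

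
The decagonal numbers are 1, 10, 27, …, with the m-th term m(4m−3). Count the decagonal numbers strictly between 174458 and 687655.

205

The n-th decagonal number is n(4n−3).
Smallest index with value > 174458: n = 210 (giving 175770).
Largest index with value < 687655: n = 414 (giving 684342).
Indices 210 through 414: 205 terms.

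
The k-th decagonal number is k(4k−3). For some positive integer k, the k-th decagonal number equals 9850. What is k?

Set n(4n−3) = 9850, giving 4n² − 3n − 9850 = 0.
The discriminant is 9 + 16·9850 = 157609, and √157609 = 397.
So n = (3 + 397) / 8 = 400/8 = 50.
Check: 50·(4·50 − 3) = 9850. ✓

50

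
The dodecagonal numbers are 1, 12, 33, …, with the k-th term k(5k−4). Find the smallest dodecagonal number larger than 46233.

Solve n(5n−4) > 46233 for integer n.
The largest n with value ≤ 46233 is 96 (since 45696 ≤ 46233 < 46657), so the first above is n = 97, value 46657.

46657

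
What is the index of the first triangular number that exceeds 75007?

Solve n(n+1)/2 > 75007 for integer n.
The largest n with value ≤ 75007 is 386 (since 74691 ≤ 75007 < 75078), so the first above is n = 387, value 75078.

387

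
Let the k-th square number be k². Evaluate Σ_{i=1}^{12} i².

650

Σ_{i=1}^{12} i² = 12·13·25/6 = 650.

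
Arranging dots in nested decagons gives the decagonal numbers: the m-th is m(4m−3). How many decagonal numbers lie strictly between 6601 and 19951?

The n-th decagonal number is n(4n−3).
Smallest index with value > 6601: n = 42 (giving 6930).
Largest index with value < 19951: n = 70 (giving 19390).
Indices 42 through 70: 29 terms.

29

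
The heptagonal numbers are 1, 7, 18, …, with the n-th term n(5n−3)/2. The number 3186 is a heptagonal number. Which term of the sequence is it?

Set n(5n−3)/2 = 3186, giving 5n² − 3n − 6372 = 0.
The discriminant is 9 + 40·3186 = 127449, and √127449 = 357.
So n = (3 + 357) / 10 = 360/10 = 36.

36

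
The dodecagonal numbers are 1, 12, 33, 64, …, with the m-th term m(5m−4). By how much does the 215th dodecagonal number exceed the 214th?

Consecutive dodecagonal numbers differ by 10n − 9: here 10·215 − 9 = 2141.

2141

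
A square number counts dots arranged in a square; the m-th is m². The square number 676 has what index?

We need n² = 676, so n = √676 = 26.
Check: 26² = 676. ✓

26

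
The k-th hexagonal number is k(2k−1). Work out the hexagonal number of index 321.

321·(2·321 − 1) = 321·641 = 205761.

205761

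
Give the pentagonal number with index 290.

The 290th pentagonal number is n(3n−1)/2 with n = 290.
290·(3·290 − 1)/2 = 290·869/2 = 126005.

126005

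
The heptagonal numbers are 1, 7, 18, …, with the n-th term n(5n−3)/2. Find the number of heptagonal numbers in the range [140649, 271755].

The n-th heptagonal number is n(5n−3)/2.
Smallest index with value ≥ 140649: n = 238 (giving 141253).
Largest index with value ≤ 271755: n = 330 (giving 271755).
Indices 238 through 330: 93 terms.

93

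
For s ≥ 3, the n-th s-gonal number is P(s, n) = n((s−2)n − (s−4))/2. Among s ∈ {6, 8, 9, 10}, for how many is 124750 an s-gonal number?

1

s = 6: P(6, 250) = 124750. ✓
s = 8: P(8, 204) = 124440 and P(8, 205) = 125665; 124750 is not s-gonal.
s = 9: P(9, 189) = 124551 and P(9, 190) = 125875; 124750 is not s-gonal.
s = 10: P(10, 176) = 123376 and P(10, 177) = 124785; 124750 is not s-gonal.
Hits: s ∈ {6} → 1.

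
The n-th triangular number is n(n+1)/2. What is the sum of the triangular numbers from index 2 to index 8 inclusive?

119

Σ i(i+1)/2 = (Σi² + Σi) / 2 over i = 2..8.
Σi = 36 − 1 = 35 and Σi² = 204 − 1 = 203.
(1·203 + 1·35) / 2 = 238/2 = 119.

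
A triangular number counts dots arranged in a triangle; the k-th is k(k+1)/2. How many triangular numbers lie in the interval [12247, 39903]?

The n-th triangular number is n(n+1)/2.
Smallest index with value ≥ 12247: n = 157 (giving 12403).
Largest index with value ≤ 39903: n = 282 (giving 39903).
Indices 157 through 282: 126 terms.

126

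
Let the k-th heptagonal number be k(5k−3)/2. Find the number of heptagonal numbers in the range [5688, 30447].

The n-th heptagonal number is n(5n−3)/2.
Smallest index with value ≥ 5688: n = 48 (giving 5688).
Largest index with value ≤ 30447: n = 110 (giving 30085).
Indices 48 through 110: 63 terms.

63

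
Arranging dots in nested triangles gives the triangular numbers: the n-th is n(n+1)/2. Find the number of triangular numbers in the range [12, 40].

4

The n-th triangular number is n(n+1)/2.
Smallest index with value ≥ 12: n = 5 (giving 15).
Largest index with value ≤ 40: n = 8 (giving 36).
Indices 5 through 8: 4 terms.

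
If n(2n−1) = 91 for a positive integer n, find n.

7

Set n(2n−1) = 91, giving 2n² − n − 91 = 0.
So n = (1 + 27) / 4 = 28/4 = 7.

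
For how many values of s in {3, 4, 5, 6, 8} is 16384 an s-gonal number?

1

s = 3: P(3, 180) = 16290 and P(3, 181) = 16471; 16384 is not s-gonal.
s = 4: P(4, 128) = 16384. ✓
s = 5: P(5, 104) = 16172 and P(5, 105) = 16485; 16384 is not s-gonal.
s = 6: P(6, 90) = 16110 and P(6, 91) = 16471; 16384 is not s-gonal.
s = 8: P(8, 74) = 16280 and P(8, 75) = 16725; 16384 is not s-gonal.
Hits: s ∈ {4} → 1.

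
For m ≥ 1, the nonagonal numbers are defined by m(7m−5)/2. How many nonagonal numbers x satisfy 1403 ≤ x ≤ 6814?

The n-th nonagonal number is n(7n−5)/2.
Smallest index with value ≥ 1403: n = 21 (giving 1491).
Largest index with value ≤ 6814: n = 44 (giving 6666).
Indices 21 through 44: 24 terms.

24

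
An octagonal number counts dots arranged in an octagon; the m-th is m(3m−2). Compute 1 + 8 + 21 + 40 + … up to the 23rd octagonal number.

12420

Σ i(3i−2) = 3Σi² − 2Σi over i = 1..23.
Σi = 276 and Σi² = 4324.
3·4324 − 2·276 = 12420.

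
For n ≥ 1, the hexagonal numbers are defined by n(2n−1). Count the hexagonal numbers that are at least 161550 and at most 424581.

177

The n-th hexagonal number is n(2n−1).
Smallest index with value ≥ 161550: n = 285 (giving 162165).
Largest index with value ≤ 424581: n = 461 (giving 424581).
Indices 285 through 461: 177 terms.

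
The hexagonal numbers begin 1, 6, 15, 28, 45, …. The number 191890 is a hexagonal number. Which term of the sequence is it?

310

Set n(2n−1) = 191890, giving 2n² − n − 191890 = 0.
The discriminant is 1 + 8·191890 = 1535121, and √1535121 = 1239.
So n = (1 + 1239) / 4 = 1240/4 = 310.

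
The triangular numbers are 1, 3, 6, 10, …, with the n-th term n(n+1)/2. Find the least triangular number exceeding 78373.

Solve n(n+1)/2 > 78373 for integer n.
The largest n with value ≤ 78373 is 395 (since 78210 ≤ 78373 < 78606), so the first above is n = 396, value 78606.

78606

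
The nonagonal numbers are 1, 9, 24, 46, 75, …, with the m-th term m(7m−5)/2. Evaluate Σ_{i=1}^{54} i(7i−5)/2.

185130

Σ i(7i−5)/2 = (7Σi² − 5Σi) / 2 over i = 1..54.
Σi = 1485 and Σi² = 53955.
(7·53955 − 5·1485) / 2 = 370260/2 = 185130.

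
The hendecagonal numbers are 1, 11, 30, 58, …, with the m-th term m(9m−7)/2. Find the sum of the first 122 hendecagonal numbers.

Σ i(9i−7)/2 = (9Σi² − 7Σi) / 2 over i = 1..122.
Σi = 7503 and Σi² = 612745.
(9·612745 − 7·7503) / 2 = 5462184/2 = 2731092.

2731092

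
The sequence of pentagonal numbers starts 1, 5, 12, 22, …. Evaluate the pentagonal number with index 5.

The 5th pentagonal number is n(3n−1)/2 with n = 5.
5·(3·5 − 1)/2 = 5·14/2 = 5·7 = 35.

35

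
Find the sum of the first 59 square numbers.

Σ_{i=1}^{59} i² = 59·60·119/6 = 70210.

70210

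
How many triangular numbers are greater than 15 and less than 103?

The n-th triangular number is n(n+1)/2.
Smallest index with value > 15: n = 6 (giving 21).
Largest index with value < 103: n = 13 (giving 91).
Indices 6 through 13: 8 terms.

8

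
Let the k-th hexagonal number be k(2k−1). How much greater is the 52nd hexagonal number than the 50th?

406

52·(2·52 − 1) = 5356 and 50·(2·50 − 1) = 4950.
Difference: 5356 − 4950 = 406.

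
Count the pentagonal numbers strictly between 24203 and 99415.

The n-th pentagonal number is n(3n−1)/2.
Smallest index with value > 24203: n = 128 (giving 24512).
Largest index with value < 99415: n = 257 (giving 98945).
Indices 128 through 257: 130 terms.

130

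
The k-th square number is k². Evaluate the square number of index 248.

61504

The 248th square number is n² with n = 248.
248² = 61504.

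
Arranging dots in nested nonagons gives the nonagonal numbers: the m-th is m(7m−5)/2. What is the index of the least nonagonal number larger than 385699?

Solve n(7n−5)/2 > 385699 for integer n.
The largest n with value ≤ 385699 is 332 (since 384954 ≤ 385699 < 387279), so the first above is n = 333, value 387279.

333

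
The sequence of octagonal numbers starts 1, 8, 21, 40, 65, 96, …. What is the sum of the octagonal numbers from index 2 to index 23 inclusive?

Σ i(3i−2) = 3Σi² − 2Σi over i = 2..23.
Σi = 276 − 1 = 275 and Σi² = 4324 − 1 = 4323.
3·4323 − 2·275 = 12419.

12419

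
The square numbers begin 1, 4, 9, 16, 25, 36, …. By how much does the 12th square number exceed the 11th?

23

n² − (n−1)² = 2n − 1, so 12² − 11² = 2·12 − 1 = 23.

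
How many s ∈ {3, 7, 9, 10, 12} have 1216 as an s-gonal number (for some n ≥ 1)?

s = 3: P(3, 48) = 1176 and P(3, 49) = 1225; 1216 is not s-gonal.
s = 7: P(7, 22) = 1177 and P(7, 23) = 1288; 1216 is not s-gonal.
s = 9: P(9, 19) = 1216. ✓
s = 10: P(10, 17) = 1105 and P(10, 18) = 1242; 1216 is not s-gonal.
s = 12: P(12, 16) = 1216. ✓
Hits: s ∈ {9, 12} → 2.

2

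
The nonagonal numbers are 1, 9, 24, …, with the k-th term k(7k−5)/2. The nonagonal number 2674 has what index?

28

Set n(7n−5)/2 = 2674, giving 7n² − 5n − 5348 = 0.
The discriminant is 25 + 56·2674 = 149769, and √149769 = 387.
So n = (5 + 387) / 14 = 392/14 = 28.
Check: 28·(7·28 − 5)/2 = 2674. ✓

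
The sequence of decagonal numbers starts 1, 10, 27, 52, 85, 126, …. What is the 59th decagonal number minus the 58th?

465

Consecutive decagonal numbers differ by 8n − 7: here 8·59 − 7 = 465.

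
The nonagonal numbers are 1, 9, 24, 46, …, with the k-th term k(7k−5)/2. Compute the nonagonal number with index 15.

The 15th nonagonal number is n(7n−5)/2 with n = 15.
15·(7·15 − 5)/2 = 15·100/2 = 15·50 = 750.

750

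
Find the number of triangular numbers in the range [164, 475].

The n-th triangular number is n(n+1)/2.
Smallest index with value ≥ 164: n = 18 (giving 171).
Largest index with value ≤ 475: n = 30 (giving 465).
Indices 18 through 30: 13 terms.

13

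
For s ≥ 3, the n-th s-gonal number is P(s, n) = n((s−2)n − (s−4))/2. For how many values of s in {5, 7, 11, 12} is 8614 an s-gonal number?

1

s = 5: P(5, 75) = 8400 and P(5, 76) = 8626; 8614 is not s-gonal.
s = 7: P(7, 59) = 8614. ✓
s = 11: P(11, 44) = 8558 and P(11, 45) = 8955; 8614 is not s-gonal.
s = 12: P(12, 41) = 8241 and P(12, 42) = 8652; 8614 is not s-gonal.
Hits: s ∈ {7} → 1.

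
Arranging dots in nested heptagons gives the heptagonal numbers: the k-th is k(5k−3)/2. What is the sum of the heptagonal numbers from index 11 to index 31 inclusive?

Σ i(5i−3)/2 = (5Σi² − 3Σi) / 2 over i = 11..31.
Σi = 496 − 55 = 441 and Σi² = 10416 − 385 = 10031.
(5·10031 − 3·441) / 2 = 48832/2 = 24416.

24416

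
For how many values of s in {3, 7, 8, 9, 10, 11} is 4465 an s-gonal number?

s = 3: P(3, 94) = 4465. ✓
s = 7: P(7, 42) = 4347 and P(7, 43) = 4558; 4465 is not s-gonal.
s = 8: P(8, 38) = 4256 and P(8, 39) = 4485; 4465 is not s-gonal.
s = 9: P(9, 36) = 4446 and P(9, 37) = 4699; 4465 is not s-gonal.
s = 10: P(10, 33) = 4257 and P(10, 34) = 4522; 4465 is not s-gonal.
s = 11: P(11, 31) = 4216 and P(11, 32) = 4496; 4465 is not s-gonal.
Hits: s ∈ {3} → 1.

1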